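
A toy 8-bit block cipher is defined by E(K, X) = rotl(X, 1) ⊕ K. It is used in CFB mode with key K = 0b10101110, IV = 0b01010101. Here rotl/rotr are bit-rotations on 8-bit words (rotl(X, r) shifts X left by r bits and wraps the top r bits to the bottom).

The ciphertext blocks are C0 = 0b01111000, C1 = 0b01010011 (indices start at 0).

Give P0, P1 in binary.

CFB decryption: P_i = C_i ⊕ E(K, C_{i−1}), with C_{−1} = IV.
P0: E(K, 0b01010101) = 0b00000100; 0b01111000 ⊕ 0b00000100 = 0b01111100.
P1: E(K, 0b01111000) = 0b01011110; 0b01010011 ⊕ 0b01011110 = 0b00001101.

P0 = 0b01111100, P1 = 0b00001101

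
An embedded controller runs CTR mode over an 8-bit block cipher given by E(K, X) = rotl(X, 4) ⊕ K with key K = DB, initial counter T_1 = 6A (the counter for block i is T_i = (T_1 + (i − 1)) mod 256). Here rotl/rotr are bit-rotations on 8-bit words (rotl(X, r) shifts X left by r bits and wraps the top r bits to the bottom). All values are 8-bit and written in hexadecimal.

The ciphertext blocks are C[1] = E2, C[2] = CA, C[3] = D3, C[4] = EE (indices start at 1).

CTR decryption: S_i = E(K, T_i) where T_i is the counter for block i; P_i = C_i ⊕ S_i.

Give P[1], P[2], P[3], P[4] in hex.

P[1] = 9F, P[2] = A7, P[3] = CE, P[4] = E3

P[1]: T = 6A, S = E(K, T) = 7D; E2 ⊕ 7D = 9F.
P[2]: T = 6B, S = E(K, T) = 6D; CA ⊕ 6D = A7.
P[3]: T = 6C, S = E(K, T) = 1D; D3 ⊕ 1D = CE.
P[4]: T = 6D, S = E(K, T) = 0D; EE ⊕ 0D = E3.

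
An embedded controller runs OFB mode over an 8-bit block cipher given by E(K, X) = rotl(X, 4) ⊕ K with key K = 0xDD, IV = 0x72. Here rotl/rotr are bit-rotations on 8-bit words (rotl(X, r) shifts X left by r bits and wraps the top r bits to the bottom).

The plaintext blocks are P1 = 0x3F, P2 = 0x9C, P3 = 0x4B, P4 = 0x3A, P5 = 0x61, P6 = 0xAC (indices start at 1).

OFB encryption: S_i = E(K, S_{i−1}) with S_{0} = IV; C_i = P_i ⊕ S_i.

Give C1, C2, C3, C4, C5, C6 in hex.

C1 = 0xC5, C2 = 0xEE, C3 = 0xB1, C4 = 0x48, C5 = 0x9B, C6 = 0xDE

C1: S = E(K, 0x72) = 0xFA; 0x3F ⊕ 0xFA = 0xC5.
C2: S = E(K, 0xFA) = 0x72; 0x9C ⊕ 0x72 = 0xEE.
C3: S = E(K, 0x72) = 0xFA; 0x4B ⊕ 0xFA = 0xB1.
C4: S = E(K, 0xFA) = 0x72; 0x3A ⊕ 0x72 = 0x48.
C5: S = E(K, 0x72) = 0xFA; 0x61 ⊕ 0xFA = 0x9B.
C6: S = E(K, 0xFA) = 0x72; 0xAC ⊕ 0x72 = 0xDE.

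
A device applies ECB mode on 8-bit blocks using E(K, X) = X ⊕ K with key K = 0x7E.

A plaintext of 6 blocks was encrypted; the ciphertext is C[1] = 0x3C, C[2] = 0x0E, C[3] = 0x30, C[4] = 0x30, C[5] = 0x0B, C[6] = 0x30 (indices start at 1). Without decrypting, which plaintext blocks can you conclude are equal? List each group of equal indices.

P[3] = P[4] = P[6]

ECB encrypts each block independently with the same key, so equal ciphertext blocks imply equal plaintext blocks.
C[3] = C[4] = C[6] = 0x30, so P[3] = P[4] = P[6].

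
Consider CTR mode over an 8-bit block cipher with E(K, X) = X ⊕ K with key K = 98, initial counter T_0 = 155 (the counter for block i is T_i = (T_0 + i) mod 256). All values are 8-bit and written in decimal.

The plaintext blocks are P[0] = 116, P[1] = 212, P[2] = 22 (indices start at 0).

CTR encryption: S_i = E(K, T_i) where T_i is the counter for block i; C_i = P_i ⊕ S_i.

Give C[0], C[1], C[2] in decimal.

C[0] = 141, C[1] = 42, C[2] = 233

C[0]: T = 155, S = E(K, T) = 249; 116 ⊕ 249 = 141.
C[1]: T = 156, S = E(K, T) = 254; 212 ⊕ 254 = 42.
C[2]: T = 157, S = E(K, T) = 255; 22 ⊕ 255 = 233.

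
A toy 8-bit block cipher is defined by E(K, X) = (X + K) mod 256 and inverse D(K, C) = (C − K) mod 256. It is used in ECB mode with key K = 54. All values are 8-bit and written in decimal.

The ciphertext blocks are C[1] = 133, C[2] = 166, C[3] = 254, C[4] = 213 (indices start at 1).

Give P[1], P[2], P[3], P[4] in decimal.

P[1] = 79, P[2] = 112, P[3] = 200, P[4] = 159

ECB decryption: P_i = D(K, C_i).
P[1]: D(K, 133) = 79.
P[2]: D(K, 166) = 112.
P[3]: D(K, 254) = 200.
P[4]: D(K, 213) = 159.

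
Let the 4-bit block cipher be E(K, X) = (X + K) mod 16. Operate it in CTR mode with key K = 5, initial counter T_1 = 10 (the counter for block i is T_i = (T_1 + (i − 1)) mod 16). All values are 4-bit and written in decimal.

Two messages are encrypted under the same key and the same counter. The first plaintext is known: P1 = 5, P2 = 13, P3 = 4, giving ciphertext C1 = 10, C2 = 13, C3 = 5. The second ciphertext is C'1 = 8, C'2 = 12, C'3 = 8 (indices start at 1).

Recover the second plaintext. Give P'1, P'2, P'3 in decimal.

In CTR with a reused counter, both messages share the same keystream S_i, so C_i ⊕ C'_i = P_i ⊕ P'_i and thus P'_i = P_i ⊕ C_i ⊕ C'_i.
P'1: 5 ⊕ 10 ⊕ 8 = 7.
P'2: 13 ⊕ 13 ⊕ 12 = 12.
P'3: 4 ⊕ 5 ⊕ 8 = 9.

P'1 = 7, P'2 = 12, P'3 = 9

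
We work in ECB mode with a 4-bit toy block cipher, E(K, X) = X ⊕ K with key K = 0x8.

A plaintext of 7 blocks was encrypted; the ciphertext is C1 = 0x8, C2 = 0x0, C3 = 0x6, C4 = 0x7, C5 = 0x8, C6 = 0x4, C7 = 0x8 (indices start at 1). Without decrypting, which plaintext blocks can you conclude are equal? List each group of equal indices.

ECB encrypts each block independently with the same key, so equal ciphertext blocks imply equal plaintext blocks.
C1 = C5 = C7 = 0x8, so P1 = P5 = P7.

P1 = P5 = P7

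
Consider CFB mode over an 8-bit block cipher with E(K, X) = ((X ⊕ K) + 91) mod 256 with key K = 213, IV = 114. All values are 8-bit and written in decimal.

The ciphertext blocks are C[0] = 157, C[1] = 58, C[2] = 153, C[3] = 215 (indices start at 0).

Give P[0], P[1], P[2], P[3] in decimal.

P[0] = 159, P[1] = 153, P[2] = 211, P[3] = 112

CFB decryption: P_i = C_i ⊕ E(K, C_{i−1}), with C_{−1} = IV.
P[0]: E(K, 114) = 2; 157 ⊕ 2 = 159.
P[1]: E(K, 157) = 163; 58 ⊕ 163 = 153.
P[2]: E(K, 58) = 74; 153 ⊕ 74 = 211.
P[3]: E(K, 153) = 167; 215 ⊕ 167 = 112.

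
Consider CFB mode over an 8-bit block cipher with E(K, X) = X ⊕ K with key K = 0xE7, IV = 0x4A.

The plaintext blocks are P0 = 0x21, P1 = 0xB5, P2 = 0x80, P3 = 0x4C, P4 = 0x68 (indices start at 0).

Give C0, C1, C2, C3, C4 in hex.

C0 = 0x8C, C1 = 0xDE, C2 = 0xB9, C3 = 0x12, C4 = 0x9D

CFB encryption: C_i = P_i ⊕ E(K, C_{i−1}), with C_{−1} = IV.
C0: E(K, 0x4A) = 0xAD; 0x21 ⊕ 0xAD = 0x8C.
C1: E(K, 0x8C) = 0x6B; 0xB5 ⊕ 0x6B = 0xDE.
C2: E(K, 0xDE) = 0x39; 0x80 ⊕ 0x39 = 0xB9.
C3: E(K, 0xB9) = 0x5E; 0x4C ⊕ 0x5E = 0x12.
C4: E(K, 0x12) = 0xF5; 0x68 ⊕ 0xF5 = 0x9D.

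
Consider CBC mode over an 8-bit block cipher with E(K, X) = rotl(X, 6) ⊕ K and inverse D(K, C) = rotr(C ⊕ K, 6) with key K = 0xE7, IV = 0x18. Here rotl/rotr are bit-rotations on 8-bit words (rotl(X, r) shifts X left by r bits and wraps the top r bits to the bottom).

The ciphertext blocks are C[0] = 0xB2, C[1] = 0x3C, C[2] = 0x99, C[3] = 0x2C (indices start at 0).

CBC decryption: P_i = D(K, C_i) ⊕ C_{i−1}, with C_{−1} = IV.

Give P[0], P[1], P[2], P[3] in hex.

P[0]: D(K, 0xB2) = 0x55; 0x55 ⊕ 0x18 = 0x4D.
P[1]: D(K, 0x3C) = 0x6F; 0x6F ⊕ 0xB2 = 0xDD.
P[2]: D(K, 0x99) = 0xF9; 0xF9 ⊕ 0x3C = 0xC5.
P[3]: D(K, 0x2C) = 0x2F; 0x2F ⊕ 0x99 = 0xB6.

P[0] = 0x4D, P[1] = 0xDD, P[2] = 0xC5, P[3] = 0xB6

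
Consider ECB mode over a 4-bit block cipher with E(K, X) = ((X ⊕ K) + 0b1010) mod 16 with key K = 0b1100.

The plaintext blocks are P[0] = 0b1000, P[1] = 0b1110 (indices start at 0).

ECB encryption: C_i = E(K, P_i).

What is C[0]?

C[0]: E(K, 0b1000) = 0b1110.

C[0] = 0b1110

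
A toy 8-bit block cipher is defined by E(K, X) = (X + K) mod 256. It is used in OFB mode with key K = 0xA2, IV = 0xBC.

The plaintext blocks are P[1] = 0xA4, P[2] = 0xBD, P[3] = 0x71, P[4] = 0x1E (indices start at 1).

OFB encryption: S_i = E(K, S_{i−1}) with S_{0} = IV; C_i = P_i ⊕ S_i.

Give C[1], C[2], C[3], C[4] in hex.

C[1]: S = E(K, 0xBC) = 0x5E; 0xA4 ⊕ 0x5E = 0xFA.
C[2]: S = E(K, 0x5E) = 0x00; 0xBD ⊕ 0x00 = 0xBD.
C[3]: S = E(K, 0x00) = 0xA2; 0x71 ⊕ 0xA2 = 0xD3.
C[4]: S = E(K, 0xA2) = 0x44; 0x1E ⊕ 0x44 = 0x5A.

C[1] = 0xFA, C[2] = 0xBD, C[3] = 0xD3, C[4] = 0x5A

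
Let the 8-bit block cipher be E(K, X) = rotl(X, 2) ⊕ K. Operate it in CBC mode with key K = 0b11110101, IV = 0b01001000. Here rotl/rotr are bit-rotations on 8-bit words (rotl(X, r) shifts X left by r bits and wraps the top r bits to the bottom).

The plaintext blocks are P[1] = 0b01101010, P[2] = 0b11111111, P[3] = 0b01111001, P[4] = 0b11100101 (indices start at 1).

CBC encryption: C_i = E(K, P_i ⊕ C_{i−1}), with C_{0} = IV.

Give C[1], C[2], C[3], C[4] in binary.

C[1] = 0b01111101, C[2] = 0b11111111, C[3] = 0b11101111, C[4] = 0b11011101

C[1]: P[1] ⊕ 0b01001000 = 0b00100010; E(K, 0b00100010) = 0b01111101.
C[2]: P[2] ⊕ 0b01111101 = 0b10000010; E(K, 0b10000010) = 0b11111111.
C[3]: P[3] ⊕ 0b11111111 = 0b10000110; E(K, 0b10000110) = 0b11101111.
C[4]: P[4] ⊕ 0b11101111 = 0b00001010; E(K, 0b00001010) = 0b11011101.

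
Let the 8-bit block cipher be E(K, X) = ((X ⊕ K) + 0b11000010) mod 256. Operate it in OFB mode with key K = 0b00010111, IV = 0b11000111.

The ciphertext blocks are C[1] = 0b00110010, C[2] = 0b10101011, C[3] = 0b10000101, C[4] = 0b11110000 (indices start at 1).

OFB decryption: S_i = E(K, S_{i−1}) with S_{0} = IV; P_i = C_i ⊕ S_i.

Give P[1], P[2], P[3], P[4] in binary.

P[1]: S = E(K, 0b11000111) = 0b10010010; 0b00110010 ⊕ 0b10010010 = 0b10100000.
P[2]: S = E(K, 0b10010010) = 0b01000111; 0b10101011 ⊕ 0b01000111 = 0b11101100.
P[3]: S = E(K, 0b01000111) = 0b00010010; 0b10000101 ⊕ 0b00010010 = 0b10010111.
P[4]: S = E(K, 0b00010010) = 0b11000111; 0b11110000 ⊕ 0b11000111 = 0b00110111.

P[1] = 0b10100000, P[2] = 0b11101100, P[3] = 0b10010111, P[4] = 0b00110111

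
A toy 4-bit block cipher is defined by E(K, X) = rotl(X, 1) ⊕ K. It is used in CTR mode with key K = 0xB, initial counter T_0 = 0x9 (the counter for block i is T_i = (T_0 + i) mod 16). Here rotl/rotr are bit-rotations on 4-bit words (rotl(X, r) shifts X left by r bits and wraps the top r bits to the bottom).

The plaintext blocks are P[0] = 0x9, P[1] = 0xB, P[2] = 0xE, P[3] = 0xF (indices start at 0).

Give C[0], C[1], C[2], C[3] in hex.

C[0] = 0x1, C[1] = 0x5, C[2] = 0x2, C[3] = 0xD

CTR encryption: S_i = E(K, T_i) where T_i is the counter for block i; C_i = P_i ⊕ S_i.
C[0]: T = 0x9, S = E(K, T) = 0x8; 0x9 ⊕ 0x8 = 0x1.
C[1]: T = 0xA, S = E(K, T) = 0xE; 0xB ⊕ 0xE = 0x5.
C[2]: T = 0xB, S = E(K, T) = 0xC; 0xE ⊕ 0xC = 0x2.
C[3]: T = 0xC, S = E(K, T) = 0x2; 0xF ⊕ 0x2 = 0xD.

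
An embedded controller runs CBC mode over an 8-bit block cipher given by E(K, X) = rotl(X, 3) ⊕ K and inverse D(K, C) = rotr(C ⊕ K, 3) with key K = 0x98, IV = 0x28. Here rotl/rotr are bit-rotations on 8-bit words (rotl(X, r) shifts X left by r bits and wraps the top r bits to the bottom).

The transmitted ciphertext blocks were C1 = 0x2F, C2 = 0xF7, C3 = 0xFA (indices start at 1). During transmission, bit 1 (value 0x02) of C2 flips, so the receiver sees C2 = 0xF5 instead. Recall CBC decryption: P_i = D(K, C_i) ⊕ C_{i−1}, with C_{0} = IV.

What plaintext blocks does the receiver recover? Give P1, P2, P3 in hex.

Only C2 changed, to 0xF5. In CBC, a change in C_i garbles P_i and flips the same bit in P_{i+1}. Decrypting the received ciphertext:
P1: D(K, 0x2F) = 0xF6; 0xF6 ⊕ 0x28 = 0xDE.
P2: D(K, 0xF5) = 0xAD; 0xAD ⊕ 0x2F = 0x82.
P3: D(K, 0xFA) = 0x4C; 0x4C ⊕ 0xF5 = 0xB9.
Blocks that differ from the original plaintext: P2, P3.

P1 = 0xDE, P2 = 0x82, P3 = 0xB9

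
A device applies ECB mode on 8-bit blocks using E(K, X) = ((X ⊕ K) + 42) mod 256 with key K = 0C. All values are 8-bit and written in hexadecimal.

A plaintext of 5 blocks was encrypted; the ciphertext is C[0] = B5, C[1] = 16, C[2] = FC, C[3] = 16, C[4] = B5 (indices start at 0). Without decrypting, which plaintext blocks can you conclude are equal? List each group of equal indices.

ECB encrypts each block independently with the same key, so equal ciphertext blocks imply equal plaintext blocks.
C[0] = C[4] = B5, so P[0] = P[4].
C[1] = C[3] = 16, so P[1] = P[3].

P[0] = P[4]; P[1] = P[3]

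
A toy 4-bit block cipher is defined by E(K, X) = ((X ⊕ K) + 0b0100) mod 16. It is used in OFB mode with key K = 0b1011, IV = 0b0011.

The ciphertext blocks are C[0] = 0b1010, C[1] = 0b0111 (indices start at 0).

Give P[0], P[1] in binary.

P[0] = 0b0110, P[1] = 0b1100

OFB decryption: S_i = E(K, S_{i−1}) with S_{−1} = IV; P_i = C_i ⊕ S_i.
P[0]: S = E(K, 0b0011) = 0b1100; 0b1010 ⊕ 0b1100 = 0b0110.
P[1]: S = E(K, 0b1100) = 0b1011; 0b0111 ⊕ 0b1011 = 0b1100.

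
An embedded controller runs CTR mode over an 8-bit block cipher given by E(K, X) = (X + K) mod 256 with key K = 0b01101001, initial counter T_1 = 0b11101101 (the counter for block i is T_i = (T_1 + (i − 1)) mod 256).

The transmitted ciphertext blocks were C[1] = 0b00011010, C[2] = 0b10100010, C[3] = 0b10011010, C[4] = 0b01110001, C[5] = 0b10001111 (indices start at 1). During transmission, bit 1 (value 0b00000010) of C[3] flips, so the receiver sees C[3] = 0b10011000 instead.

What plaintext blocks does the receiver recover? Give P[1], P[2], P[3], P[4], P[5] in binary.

CTR decryption: S_i = E(K, T_i) where T_i is the counter for block i; P_i = C_i ⊕ S_i.
Only C[3] changed, to 0b10011000. In CTR, a change in C_i flips the same bit in P_i only; the keystream is unaffected. Decrypting the received ciphertext:
P[1]: T = 0b11101101, S = E(K, T) = 0b01010110; 0b00011010 ⊕ 0b01010110 = 0b01001100.
P[2]: T = 0b11101110, S = E(K, T) = 0b01010111; 0b10100010 ⊕ 0b01010111 = 0b11110101.
P[3]: T = 0b11101111, S = E(K, T) = 0b01011000; 0b10011000 ⊕ 0b01011000 = 0b11000000.
P[4]: T = 0b11110000, S = E(K, T) = 0b01011001; 0b01110001 ⊕ 0b01011001 = 0b00101000.
P[5]: T = 0b11110001, S = E(K, T) = 0b01011010; 0b10001111 ⊕ 0b01011010 = 0b11010101.
Blocks that differ from the original plaintext: P[3].

P[1] = 0b01001100, P[2] = 0b11110101, P[3] = 0b11000000, P[4] = 0b00101000, P[5] = 0b11010101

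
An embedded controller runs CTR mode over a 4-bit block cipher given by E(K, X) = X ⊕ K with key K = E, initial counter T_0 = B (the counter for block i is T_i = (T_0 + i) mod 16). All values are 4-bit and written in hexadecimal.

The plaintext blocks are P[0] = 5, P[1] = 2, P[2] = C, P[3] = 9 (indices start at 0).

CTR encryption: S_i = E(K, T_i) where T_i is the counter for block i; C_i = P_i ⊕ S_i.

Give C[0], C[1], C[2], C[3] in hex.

C[0]: T = B, S = E(K, T) = 5; 5 ⊕ 5 = 0.
C[1]: T = C, S = E(K, T) = 2; 2 ⊕ 2 = 0.
C[2]: T = D, S = E(K, T) = 3; C ⊕ 3 = F.
C[3]: T = E, S = E(K, T) = 0; 9 ⊕ 0 = 9.

C[0] = 0, C[1] = 0, C[2] = F, C[3] = 9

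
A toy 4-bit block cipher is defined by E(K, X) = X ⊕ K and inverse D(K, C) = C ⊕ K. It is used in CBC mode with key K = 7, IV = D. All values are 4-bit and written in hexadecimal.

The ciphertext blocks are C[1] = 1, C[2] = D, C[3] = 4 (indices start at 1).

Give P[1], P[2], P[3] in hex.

CBC decryption: P_i = D(K, C_i) ⊕ C_{i−1}, with C_{0} = IV.
P[1]: D(K, 1) = 6; 6 ⊕ D = B.
P[2]: D(K, D) = A; A ⊕ 1 = B.
P[3]: D(K, 4) = 3; 3 ⊕ D = E.

P[1] = B, P[2] = B, P[3] = E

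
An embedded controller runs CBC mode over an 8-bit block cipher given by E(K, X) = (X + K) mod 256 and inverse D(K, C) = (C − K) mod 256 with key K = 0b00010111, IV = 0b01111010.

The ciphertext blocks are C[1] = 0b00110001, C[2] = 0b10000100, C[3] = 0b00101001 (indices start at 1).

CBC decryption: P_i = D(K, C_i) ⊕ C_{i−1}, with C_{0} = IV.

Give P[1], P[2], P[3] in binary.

P[1]: D(K, 0b00110001) = 0b00011010; 0b00011010 ⊕ 0b01111010 = 0b01100000.
P[2]: D(K, 0b10000100) = 0b01101101; 0b01101101 ⊕ 0b00110001 = 0b01011100.
P[3]: D(K, 0b00101001) = 0b00010010; 0b00010010 ⊕ 0b10000100 = 0b10010110.

P[1] = 0b01100000, P[2] = 0b01011100, P[3] = 0b10010110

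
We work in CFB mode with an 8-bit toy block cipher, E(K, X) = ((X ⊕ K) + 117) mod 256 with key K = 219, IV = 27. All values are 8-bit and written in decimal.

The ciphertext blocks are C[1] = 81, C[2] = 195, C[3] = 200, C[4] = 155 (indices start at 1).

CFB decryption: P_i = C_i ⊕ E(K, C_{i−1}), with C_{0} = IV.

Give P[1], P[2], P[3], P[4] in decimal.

P[1]: E(K, 27) = 53; 81 ⊕ 53 = 100.
P[2]: E(K, 81) = 255; 195 ⊕ 255 = 60.
P[3]: E(K, 195) = 141; 200 ⊕ 141 = 69.
P[4]: E(K, 200) = 136; 155 ⊕ 136 = 19.

P[1] = 100, P[2] = 60, P[3] = 69, P[4] = 19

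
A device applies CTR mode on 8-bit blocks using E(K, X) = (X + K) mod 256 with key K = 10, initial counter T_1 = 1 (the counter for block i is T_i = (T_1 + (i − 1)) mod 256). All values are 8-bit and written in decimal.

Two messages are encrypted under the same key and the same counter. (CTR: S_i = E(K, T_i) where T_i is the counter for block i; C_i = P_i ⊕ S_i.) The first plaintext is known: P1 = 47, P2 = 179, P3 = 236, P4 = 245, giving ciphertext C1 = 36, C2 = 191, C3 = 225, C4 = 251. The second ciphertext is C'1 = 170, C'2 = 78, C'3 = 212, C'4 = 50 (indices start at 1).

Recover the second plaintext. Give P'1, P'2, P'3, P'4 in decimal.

P'1 = 161, P'2 = 66, P'3 = 217, P'4 = 60

In CTR with a reused counter, both messages share the same keystream S_i, so C_i ⊕ C'_i = P_i ⊕ P'_i and thus P'_i = P_i ⊕ C_i ⊕ C'_i.
P'1: 47 ⊕ 36 ⊕ 170 = 161.
P'2: 179 ⊕ 191 ⊕ 78 = 66.
P'3: 236 ⊕ 225 ⊕ 212 = 217.
P'4: 245 ⊕ 251 ⊕ 50 = 60.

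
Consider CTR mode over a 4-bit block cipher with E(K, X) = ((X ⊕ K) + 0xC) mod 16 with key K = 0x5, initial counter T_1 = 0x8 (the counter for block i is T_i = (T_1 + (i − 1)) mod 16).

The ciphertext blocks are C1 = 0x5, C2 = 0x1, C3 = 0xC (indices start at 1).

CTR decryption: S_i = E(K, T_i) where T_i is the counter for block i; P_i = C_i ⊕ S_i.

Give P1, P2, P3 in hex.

P1 = 0xC, P2 = 0x9, P3 = 0x7

P1: T = 0x8, S = E(K, T) = 0x9; 0x5 ⊕ 0x9 = 0xC.
P2: T = 0x9, S = E(K, T) = 0x8; 0x1 ⊕ 0x8 = 0x9.
P3: T = 0xA, S = E(K, T) = 0xB; 0xC ⊕ 0xB = 0x7.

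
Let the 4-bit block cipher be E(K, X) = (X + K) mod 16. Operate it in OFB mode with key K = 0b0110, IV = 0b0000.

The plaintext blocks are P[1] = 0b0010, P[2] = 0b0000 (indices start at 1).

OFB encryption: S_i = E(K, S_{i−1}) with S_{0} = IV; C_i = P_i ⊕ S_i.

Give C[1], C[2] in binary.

C[1] = 0b0100, C[2] = 0b1100

C[1]: S = E(K, 0b0000) = 0b0110; 0b0010 ⊕ 0b0110 = 0b0100.
C[2]: S = E(K, 0b0110) = 0b1100; 0b0000 ⊕ 0b1100 = 0b1100.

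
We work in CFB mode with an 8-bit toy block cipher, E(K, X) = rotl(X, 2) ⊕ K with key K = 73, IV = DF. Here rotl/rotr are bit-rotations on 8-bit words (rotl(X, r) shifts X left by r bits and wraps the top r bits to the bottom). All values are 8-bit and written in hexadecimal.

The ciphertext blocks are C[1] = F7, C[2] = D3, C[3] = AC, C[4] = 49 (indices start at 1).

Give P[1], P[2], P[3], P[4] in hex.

P[1] = FB, P[2] = 7F, P[3] = 90, P[4] = 88

CFB decryption: P_i = C_i ⊕ E(K, C_{i−1}), with C_{0} = IV.
P[1]: E(K, DF) = 0C; F7 ⊕ 0C = FB.
P[2]: E(K, F7) = AC; D3 ⊕ AC = 7F.
P[3]: E(K, D3) = 3C; AC ⊕ 3C = 90.
P[4]: E(K, AC) = C1; 49 ⊕ C1 = 88.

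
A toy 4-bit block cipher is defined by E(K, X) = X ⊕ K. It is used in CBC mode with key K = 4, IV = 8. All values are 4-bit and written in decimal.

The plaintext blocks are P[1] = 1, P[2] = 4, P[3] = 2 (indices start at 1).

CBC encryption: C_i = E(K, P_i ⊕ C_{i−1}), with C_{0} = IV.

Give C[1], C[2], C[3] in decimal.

C[1]: P[1] ⊕ 8 = 9; E(K, 9) = 13.
C[2]: P[2] ⊕ 13 = 9; E(K, 9) = 13.
C[3]: P[3] ⊕ 13 = 15; E(K, 15) = 11.

C[1] = 13, C[2] = 13, C[3] = 11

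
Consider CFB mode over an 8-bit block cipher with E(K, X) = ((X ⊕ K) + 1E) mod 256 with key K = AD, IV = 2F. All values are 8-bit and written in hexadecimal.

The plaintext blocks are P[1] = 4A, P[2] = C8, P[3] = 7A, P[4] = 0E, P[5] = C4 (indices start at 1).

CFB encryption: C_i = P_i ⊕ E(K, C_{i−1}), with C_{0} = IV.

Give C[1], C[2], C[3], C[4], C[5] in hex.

C[1]: E(K, 2F) = A0; 4A ⊕ A0 = EA.
C[2]: E(K, EA) = 65; C8 ⊕ 65 = AD.
C[3]: E(K, AD) = 1E; 7A ⊕ 1E = 64.
C[4]: E(K, 64) = E7; 0E ⊕ E7 = E9.
C[5]: E(K, E9) = 62; C4 ⊕ 62 = A6.

C[1] = EA, C[2] = AD, C[3] = 64, C[4] = E9, C[5] = A6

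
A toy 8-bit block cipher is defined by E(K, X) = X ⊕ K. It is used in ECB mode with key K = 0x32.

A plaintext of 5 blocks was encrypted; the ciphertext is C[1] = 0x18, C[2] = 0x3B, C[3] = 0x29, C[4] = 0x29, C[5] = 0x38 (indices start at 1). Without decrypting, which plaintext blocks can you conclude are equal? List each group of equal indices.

P[3] = P[4]

ECB encrypts each block independently with the same key, so equal ciphertext blocks imply equal plaintext blocks.
C[3] = C[4] = 0x29, so P[3] = P[4].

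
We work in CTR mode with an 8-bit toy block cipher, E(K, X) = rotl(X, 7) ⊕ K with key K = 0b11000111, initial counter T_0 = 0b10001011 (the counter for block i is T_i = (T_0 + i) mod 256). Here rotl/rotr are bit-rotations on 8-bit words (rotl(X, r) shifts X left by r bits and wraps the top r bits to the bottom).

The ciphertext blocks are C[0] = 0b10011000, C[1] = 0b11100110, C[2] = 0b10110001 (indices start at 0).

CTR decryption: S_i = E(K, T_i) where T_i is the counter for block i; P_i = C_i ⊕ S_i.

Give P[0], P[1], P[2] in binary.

P[0] = 0b10011010, P[1] = 0b01100111, P[2] = 0b10110000

P[0]: T = 0b10001011, S = E(K, T) = 0b00000010; 0b10011000 ⊕ 0b00000010 = 0b10011010.
P[1]: T = 0b10001100, S = E(K, T) = 0b10000001; 0b11100110 ⊕ 0b10000001 = 0b01100111.
P[2]: T = 0b10001101, S = E(K, T) = 0b00000001; 0b10110001 ⊕ 0b00000001 = 0b10110000.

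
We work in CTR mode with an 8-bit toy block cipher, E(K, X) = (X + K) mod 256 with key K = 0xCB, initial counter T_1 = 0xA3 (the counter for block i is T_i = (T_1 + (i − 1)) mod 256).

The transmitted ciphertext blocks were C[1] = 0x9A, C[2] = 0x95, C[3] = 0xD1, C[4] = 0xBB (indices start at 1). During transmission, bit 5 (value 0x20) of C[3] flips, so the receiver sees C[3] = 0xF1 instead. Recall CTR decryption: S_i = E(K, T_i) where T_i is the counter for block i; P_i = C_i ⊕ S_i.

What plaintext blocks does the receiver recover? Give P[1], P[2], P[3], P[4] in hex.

P[1] = 0xF4, P[2] = 0xFA, P[3] = 0x81, P[4] = 0xCA

Only C[3] changed, to 0xF1. In CTR, a change in C_i flips the same bit in P_i only; the keystream is unaffected. Decrypting the received ciphertext:
P[1]: T = 0xA3, S = E(K, T) = 0x6E; 0x9A ⊕ 0x6E = 0xF4.
P[2]: T = 0xA4, S = E(K, T) = 0x6F; 0x95 ⊕ 0x6F = 0xFA.
P[3]: T = 0xA5, S = E(K, T) = 0x70; 0xF1 ⊕ 0x70 = 0x81.
P[4]: T = 0xA6, S = E(K, T) = 0x71; 0xBB ⊕ 0x71 = 0xCA.
Blocks that differ from the original plaintext: P[3].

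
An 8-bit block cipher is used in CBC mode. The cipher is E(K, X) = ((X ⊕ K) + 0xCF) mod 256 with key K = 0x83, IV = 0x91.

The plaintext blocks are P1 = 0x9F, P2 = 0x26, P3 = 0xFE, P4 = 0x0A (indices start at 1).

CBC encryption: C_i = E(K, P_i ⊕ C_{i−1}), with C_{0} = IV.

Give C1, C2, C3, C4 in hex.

C1: P1 ⊕ 0x91 = 0x0E; E(K, 0x0E) = 0x5C.
C2: P2 ⊕ 0x5C = 0x7A; E(K, 0x7A) = 0xC8.
C3: P3 ⊕ 0xC8 = 0x36; E(K, 0x36) = 0x84.
C4: P4 ⊕ 0x84 = 0x8E; E(K, 0x8E) = 0xDC.

C1 = 0x5C, C2 = 0xC8, C3 = 0x84, C4 = 0xDC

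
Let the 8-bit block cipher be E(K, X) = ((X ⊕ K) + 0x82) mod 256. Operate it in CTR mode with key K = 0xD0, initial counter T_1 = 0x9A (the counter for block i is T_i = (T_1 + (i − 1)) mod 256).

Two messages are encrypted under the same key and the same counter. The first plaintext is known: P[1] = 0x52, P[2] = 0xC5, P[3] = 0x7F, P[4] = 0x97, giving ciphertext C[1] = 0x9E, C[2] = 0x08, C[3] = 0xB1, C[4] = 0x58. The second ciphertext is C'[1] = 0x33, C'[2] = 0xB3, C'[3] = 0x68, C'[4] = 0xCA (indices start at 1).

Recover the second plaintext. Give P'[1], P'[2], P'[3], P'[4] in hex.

P'[1] = 0xFF, P'[2] = 0x7E, P'[3] = 0xA6, P'[4] = 0x05

In CTR with a reused counter, both messages share the same keystream S_i, so C_i ⊕ C'_i = P_i ⊕ P'_i and thus P'_i = P_i ⊕ C_i ⊕ C'_i.
P'[1]: 0x52 ⊕ 0x9E ⊕ 0x33 = 0xFF.
P'[2]: 0xC5 ⊕ 0x08 ⊕ 0xB3 = 0x7E.
P'[3]: 0x7F ⊕ 0xB1 ⊕ 0x68 = 0xA6.
P'[4]: 0x97 ⊕ 0x58 ⊕ 0xCA = 0x05.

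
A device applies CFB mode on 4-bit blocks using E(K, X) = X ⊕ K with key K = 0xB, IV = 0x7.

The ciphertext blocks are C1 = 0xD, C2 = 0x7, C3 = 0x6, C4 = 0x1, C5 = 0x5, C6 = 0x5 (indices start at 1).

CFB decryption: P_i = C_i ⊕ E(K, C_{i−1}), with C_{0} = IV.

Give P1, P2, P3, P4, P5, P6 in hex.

P1: E(K, 0x7) = 0xC; 0xD ⊕ 0xC = 0x1.
P2: E(K, 0xD) = 0x6; 0x7 ⊕ 0x6 = 0x1.
P3: E(K, 0x7) = 0xC; 0x6 ⊕ 0xC = 0xA.
P4: E(K, 0x6) = 0xD; 0x1 ⊕ 0xD = 0xC.
P5: E(K, 0x1) = 0xA; 0x5 ⊕ 0xA = 0xF.
P6: E(K, 0x5) = 0xE; 0x5 ⊕ 0xE = 0xB.

P1 = 0x1, P2 = 0x1, P3 = 0xA, P4 = 0xC, P5 = 0xF, P6 = 0xB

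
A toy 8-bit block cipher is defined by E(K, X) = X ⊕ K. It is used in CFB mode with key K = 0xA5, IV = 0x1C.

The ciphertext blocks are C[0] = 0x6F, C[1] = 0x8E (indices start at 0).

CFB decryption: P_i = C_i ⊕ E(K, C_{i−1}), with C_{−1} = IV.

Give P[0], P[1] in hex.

P[0]: E(K, 0x1C) = 0xB9; 0x6F ⊕ 0xB9 = 0xD6.
P[1]: E(K, 0x6F) = 0xCA; 0x8E ⊕ 0xCA = 0x44.

P[0] = 0xD6, P[1] = 0x44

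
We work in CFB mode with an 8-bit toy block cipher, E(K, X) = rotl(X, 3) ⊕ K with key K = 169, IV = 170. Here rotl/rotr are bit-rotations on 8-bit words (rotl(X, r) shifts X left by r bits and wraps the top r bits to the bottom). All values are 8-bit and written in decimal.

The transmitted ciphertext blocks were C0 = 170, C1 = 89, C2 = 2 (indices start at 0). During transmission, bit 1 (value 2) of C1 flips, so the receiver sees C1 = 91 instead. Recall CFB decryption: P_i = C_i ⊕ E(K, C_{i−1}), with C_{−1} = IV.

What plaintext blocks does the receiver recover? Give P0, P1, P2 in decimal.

Only C1 changed, to 91. In CFB, a change in C_i flips the same bit in P_i and garbles P_{i+1}. Decrypting the received ciphertext:
P0: E(K, 170) = 252; 170 ⊕ 252 = 86.
P1: E(K, 170) = 252; 91 ⊕ 252 = 167.
P2: E(K, 91) = 115; 2 ⊕ 115 = 113.
Blocks that differ from the original plaintext: P1, P2.

P0 = 86, P1 = 167, P2 = 113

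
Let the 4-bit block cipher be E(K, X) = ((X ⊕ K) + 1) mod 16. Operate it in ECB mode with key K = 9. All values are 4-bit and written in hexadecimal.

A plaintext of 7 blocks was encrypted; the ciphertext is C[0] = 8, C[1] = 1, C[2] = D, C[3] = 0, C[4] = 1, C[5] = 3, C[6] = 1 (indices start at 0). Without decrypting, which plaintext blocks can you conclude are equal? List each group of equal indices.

ECB encrypts each block independently with the same key, so equal ciphertext blocks imply equal plaintext blocks.
C[1] = C[4] = C[6] = 1, so P[1] = P[4] = P[6].

P[1] = P[4] = P[6]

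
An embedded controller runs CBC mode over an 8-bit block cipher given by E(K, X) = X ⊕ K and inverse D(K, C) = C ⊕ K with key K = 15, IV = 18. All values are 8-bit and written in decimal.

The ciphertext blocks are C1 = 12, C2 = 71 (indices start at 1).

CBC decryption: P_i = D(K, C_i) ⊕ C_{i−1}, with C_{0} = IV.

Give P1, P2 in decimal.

P1 = 17, P2 = 68

P1: D(K, 12) = 3; 3 ⊕ 18 = 17.
P2: D(K, 71) = 72; 72 ⊕ 12 = 68.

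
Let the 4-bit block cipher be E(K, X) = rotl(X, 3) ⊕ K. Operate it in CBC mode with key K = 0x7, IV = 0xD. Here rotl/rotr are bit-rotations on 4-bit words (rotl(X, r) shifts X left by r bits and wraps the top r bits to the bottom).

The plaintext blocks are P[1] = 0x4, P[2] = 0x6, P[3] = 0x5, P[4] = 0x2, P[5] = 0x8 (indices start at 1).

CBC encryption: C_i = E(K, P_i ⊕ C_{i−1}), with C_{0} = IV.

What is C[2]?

C[1]: P[1] ⊕ 0xD = 0x9; E(K, 0x9) = 0xB.
C[2]: P[2] ⊕ 0xB = 0xD; E(K, 0xD) = 0x9.

C[2] = 0x9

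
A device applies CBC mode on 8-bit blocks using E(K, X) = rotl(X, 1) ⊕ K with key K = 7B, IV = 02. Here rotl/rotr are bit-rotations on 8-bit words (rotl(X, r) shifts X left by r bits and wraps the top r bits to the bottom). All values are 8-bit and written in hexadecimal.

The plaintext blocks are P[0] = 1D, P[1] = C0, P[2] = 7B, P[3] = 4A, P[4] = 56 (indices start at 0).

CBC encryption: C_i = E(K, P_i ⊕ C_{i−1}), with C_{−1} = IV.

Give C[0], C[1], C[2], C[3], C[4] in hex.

C[0]: P[0] ⊕ 02 = 1F; E(K, 1F) = 45.
C[1]: P[1] ⊕ 45 = 85; E(K, 85) = 70.
C[2]: P[2] ⊕ 70 = 0B; E(K, 0B) = 6D.
C[3]: P[3] ⊕ 6D = 27; E(K, 27) = 35.
C[4]: P[4] ⊕ 35 = 63; E(K, 63) = BD.

C[0] = 45, C[1] = 70, C[2] = 6D, C[3] = 35, C[4] = BD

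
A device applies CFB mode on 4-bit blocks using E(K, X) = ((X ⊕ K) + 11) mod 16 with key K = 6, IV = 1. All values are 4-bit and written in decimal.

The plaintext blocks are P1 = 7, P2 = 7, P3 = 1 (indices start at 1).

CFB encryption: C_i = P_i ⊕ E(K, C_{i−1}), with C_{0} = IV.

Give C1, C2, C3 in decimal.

C1 = 5, C2 = 9, C3 = 11

C1: E(K, 1) = 2; 7 ⊕ 2 = 5.
C2: E(K, 5) = 14; 7 ⊕ 14 = 9.
C3: E(K, 9) = 10; 1 ⊕ 10 = 11.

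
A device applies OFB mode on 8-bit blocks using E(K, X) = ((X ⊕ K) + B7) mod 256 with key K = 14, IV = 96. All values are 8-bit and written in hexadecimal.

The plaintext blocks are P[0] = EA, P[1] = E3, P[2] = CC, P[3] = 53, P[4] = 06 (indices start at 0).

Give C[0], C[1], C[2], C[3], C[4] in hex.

OFB encryption: S_i = E(K, S_{i−1}) with S_{−1} = IV; C_i = P_i ⊕ S_i.
C[0]: S = E(K, 96) = 39; EA ⊕ 39 = D3.
C[1]: S = E(K, 39) = E4; E3 ⊕ E4 = 07.
C[2]: S = E(K, E4) = A7; CC ⊕ A7 = 6B.
C[3]: S = E(K, A7) = 6A; 53 ⊕ 6A = 39.
C[4]: S = E(K, 6A) = 35; 06 ⊕ 35 = 33.

C[0] = D3, C[1] = 07, C[2] = 6B, C[3] = 39, C[4] = 33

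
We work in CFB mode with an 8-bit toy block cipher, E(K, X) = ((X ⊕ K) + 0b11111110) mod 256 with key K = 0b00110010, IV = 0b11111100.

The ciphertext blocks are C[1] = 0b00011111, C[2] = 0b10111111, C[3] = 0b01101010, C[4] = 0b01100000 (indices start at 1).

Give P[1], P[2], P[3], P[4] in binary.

CFB decryption: P_i = C_i ⊕ E(K, C_{i−1}), with C_{0} = IV.
P[1]: E(K, 0b11111100) = 0b11001100; 0b00011111 ⊕ 0b11001100 = 0b11010011.
P[2]: E(K, 0b00011111) = 0b00101011; 0b10111111 ⊕ 0b00101011 = 0b10010100.
P[3]: E(K, 0b10111111) = 0b10001011; 0b01101010 ⊕ 0b10001011 = 0b11100001.
P[4]: E(K, 0b01101010) = 0b01010110; 0b01100000 ⊕ 0b01010110 = 0b00110110.

P[1] = 0b11010011, P[2] = 0b10010100, P[3] = 0b11100001, P[4] = 0b00110110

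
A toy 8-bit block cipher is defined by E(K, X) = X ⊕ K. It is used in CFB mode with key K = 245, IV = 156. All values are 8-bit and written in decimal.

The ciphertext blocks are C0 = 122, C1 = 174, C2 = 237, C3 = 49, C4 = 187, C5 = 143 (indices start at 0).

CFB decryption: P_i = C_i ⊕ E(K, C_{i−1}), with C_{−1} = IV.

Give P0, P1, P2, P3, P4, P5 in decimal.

P0: E(K, 156) = 105; 122 ⊕ 105 = 19.
P1: E(K, 122) = 143; 174 ⊕ 143 = 33.
P2: E(K, 174) = 91; 237 ⊕ 91 = 182.
P3: E(K, 237) = 24; 49 ⊕ 24 = 41.
P4: E(K, 49) = 196; 187 ⊕ 196 = 127.
P5: E(K, 187) = 78; 143 ⊕ 78 = 193.

P0 = 19, P1 = 33, P2 = 182, P3 = 41, P4 = 127, P5 = 193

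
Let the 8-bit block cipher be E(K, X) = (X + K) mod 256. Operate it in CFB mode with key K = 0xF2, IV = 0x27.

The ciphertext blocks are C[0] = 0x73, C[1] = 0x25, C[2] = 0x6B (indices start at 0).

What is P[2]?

P[2] = 0x7C

CFB decryption: P_i = C_i ⊕ E(K, C_{i−1}), with C_{−1} = IV.
P[2]: E(K, 0x25) = 0x17; 0x6B ⊕ 0x17 = 0x7C.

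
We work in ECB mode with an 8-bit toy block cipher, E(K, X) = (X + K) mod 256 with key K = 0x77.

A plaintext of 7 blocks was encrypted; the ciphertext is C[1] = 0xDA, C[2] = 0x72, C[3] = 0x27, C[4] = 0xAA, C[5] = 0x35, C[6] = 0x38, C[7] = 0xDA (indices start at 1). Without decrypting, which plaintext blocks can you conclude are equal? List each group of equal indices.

ECB encrypts each block independently with the same key, so equal ciphertext blocks imply equal plaintext blocks.
C[1] = C[7] = 0xDA, so P[1] = P[7].

P[1] = P[7]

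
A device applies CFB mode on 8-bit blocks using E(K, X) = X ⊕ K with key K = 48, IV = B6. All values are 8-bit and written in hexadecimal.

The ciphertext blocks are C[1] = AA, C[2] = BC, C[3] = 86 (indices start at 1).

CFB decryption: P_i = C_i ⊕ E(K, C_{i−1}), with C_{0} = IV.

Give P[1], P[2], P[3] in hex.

P[1] = 54, P[2] = 5E, P[3] = 72

P[1]: E(K, B6) = FE; AA ⊕ FE = 54.
P[2]: E(K, AA) = E2; BC ⊕ E2 = 5E.
P[3]: E(K, BC) = F4; 86 ⊕ F4 = 72.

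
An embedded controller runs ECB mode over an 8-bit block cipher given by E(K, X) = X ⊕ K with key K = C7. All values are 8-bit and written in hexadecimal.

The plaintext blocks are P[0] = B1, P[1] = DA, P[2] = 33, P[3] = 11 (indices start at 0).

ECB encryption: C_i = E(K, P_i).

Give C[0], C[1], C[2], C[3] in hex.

C[0] = 76, C[1] = 1D, C[2] = F4, C[3] = D6

C[0]: E(K, B1) = 76.
C[1]: E(K, DA) = 1D.
C[2]: E(K, 33) = F4.
C[3]: E(K, 11) = D6.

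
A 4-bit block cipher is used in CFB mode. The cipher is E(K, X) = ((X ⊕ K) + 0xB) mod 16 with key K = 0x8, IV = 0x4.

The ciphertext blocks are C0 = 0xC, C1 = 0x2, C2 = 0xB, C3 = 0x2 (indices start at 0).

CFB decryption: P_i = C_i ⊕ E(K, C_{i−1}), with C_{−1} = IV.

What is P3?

P3 = 0xC

P3: E(K, 0xB) = 0xE; 0x2 ⊕ 0xE = 0xC.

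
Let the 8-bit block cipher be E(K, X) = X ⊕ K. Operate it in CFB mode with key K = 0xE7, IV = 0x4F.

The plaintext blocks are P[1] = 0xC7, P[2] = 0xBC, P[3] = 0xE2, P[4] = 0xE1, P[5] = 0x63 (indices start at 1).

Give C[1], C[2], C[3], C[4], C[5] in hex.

CFB encryption: C_i = P_i ⊕ E(K, C_{i−1}), with C_{0} = IV.
C[1]: E(K, 0x4F) = 0xA8; 0xC7 ⊕ 0xA8 = 0x6F.
C[2]: E(K, 0x6F) = 0x88; 0xBC ⊕ 0x88 = 0x34.
C[3]: E(K, 0x34) = 0xD3; 0xE2 ⊕ 0xD3 = 0x31.
C[4]: E(K, 0x31) = 0xD6; 0xE1 ⊕ 0xD6 = 0x37.
C[5]: E(K, 0x37) = 0xD0; 0x63 ⊕ 0xD0 = 0xB3.

C[1] = 0x6F, C[2] = 0x34, C[3] = 0x31, C[4] = 0x37, C[5] = 0xB3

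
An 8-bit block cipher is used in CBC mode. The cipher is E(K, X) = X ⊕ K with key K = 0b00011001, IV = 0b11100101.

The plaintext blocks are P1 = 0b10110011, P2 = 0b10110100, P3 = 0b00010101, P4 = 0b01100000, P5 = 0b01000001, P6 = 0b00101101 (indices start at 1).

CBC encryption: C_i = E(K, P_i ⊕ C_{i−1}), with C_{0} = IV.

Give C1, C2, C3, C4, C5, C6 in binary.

C1 = 0b01001111, C2 = 0b11100010, C3 = 0b11101110, C4 = 0b10010111, C5 = 0b11001111, C6 = 0b11111011

C1: P1 ⊕ 0b11100101 = 0b01010110; E(K, 0b01010110) = 0b01001111.
C2: P2 ⊕ 0b01001111 = 0b11111011; E(K, 0b11111011) = 0b11100010.
C3: P3 ⊕ 0b11100010 = 0b11110111; E(K, 0b11110111) = 0b11101110.
C4: P4 ⊕ 0b11101110 = 0b10001110; E(K, 0b10001110) = 0b10010111.
C5: P5 ⊕ 0b10010111 = 0b11010110; E(K, 0b11010110) = 0b11001111.
C6: P6 ⊕ 0b11001111 = 0b11100010; E(K, 0b11100010) = 0b11111011.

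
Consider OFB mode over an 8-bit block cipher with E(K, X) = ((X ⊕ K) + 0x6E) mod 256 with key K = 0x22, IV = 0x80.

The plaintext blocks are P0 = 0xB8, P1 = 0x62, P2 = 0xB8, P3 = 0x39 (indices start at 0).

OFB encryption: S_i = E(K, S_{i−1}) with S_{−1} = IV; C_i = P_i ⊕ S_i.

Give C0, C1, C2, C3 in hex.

C0: S = E(K, 0x80) = 0x10; 0xB8 ⊕ 0x10 = 0xA8.
C1: S = E(K, 0x10) = 0xA0; 0x62 ⊕ 0xA0 = 0xC2.
C2: S = E(K, 0xA0) = 0xF0; 0xB8 ⊕ 0xF0 = 0x48.
C3: S = E(K, 0xF0) = 0x40; 0x39 ⊕ 0x40 = 0x79.

C0 = 0xA8, C1 = 0xC2, C2 = 0x48, C3 = 0x79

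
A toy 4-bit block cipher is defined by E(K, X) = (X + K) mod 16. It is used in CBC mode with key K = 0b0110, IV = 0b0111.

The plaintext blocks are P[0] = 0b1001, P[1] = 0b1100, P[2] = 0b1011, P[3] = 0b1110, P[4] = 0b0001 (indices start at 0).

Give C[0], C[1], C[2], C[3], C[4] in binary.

C[0] = 0b0100, C[1] = 0b1110, C[2] = 0b1011, C[3] = 0b1011, C[4] = 0b0000

CBC encryption: C_i = E(K, P_i ⊕ C_{i−1}), with C_{−1} = IV.
C[0]: P[0] ⊕ 0b0111 = 0b1110; E(K, 0b1110) = 0b0100.
C[1]: P[1] ⊕ 0b0100 = 0b1000; E(K, 0b1000) = 0b1110.
C[2]: P[2] ⊕ 0b1110 = 0b0101; E(K, 0b0101) = 0b1011.
C[3]: P[3] ⊕ 0b1011 = 0b0101; E(K, 0b0101) = 0b1011.
C[4]: P[4] ⊕ 0b1011 = 0b1010; E(K, 0b1010) = 0b0000.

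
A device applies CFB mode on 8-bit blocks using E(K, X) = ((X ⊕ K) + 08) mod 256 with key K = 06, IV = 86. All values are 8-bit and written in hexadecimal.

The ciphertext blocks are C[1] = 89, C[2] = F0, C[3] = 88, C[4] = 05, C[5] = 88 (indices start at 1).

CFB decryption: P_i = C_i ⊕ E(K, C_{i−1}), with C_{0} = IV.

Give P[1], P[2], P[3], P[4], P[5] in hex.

P[1]: E(K, 86) = 88; 89 ⊕ 88 = 01.
P[2]: E(K, 89) = 97; F0 ⊕ 97 = 67.
P[3]: E(K, F0) = FE; 88 ⊕ FE = 76.
P[4]: E(K, 88) = 96; 05 ⊕ 96 = 93.
P[5]: E(K, 05) = 0B; 88 ⊕ 0B = 83.

P[1] = 01, P[2] = 67, P[3] = 76, P[4] = 93, P[5] = 83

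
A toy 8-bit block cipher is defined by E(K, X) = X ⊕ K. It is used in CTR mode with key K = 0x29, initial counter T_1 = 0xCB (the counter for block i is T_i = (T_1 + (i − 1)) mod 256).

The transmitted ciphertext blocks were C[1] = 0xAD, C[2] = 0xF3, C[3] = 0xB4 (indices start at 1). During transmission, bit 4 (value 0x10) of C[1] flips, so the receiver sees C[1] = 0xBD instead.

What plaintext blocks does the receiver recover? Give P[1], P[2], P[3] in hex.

P[1] = 0x5F, P[2] = 0x16, P[3] = 0x50

CTR decryption: S_i = E(K, T_i) where T_i is the counter for block i; P_i = C_i ⊕ S_i.
Only C[1] changed, to 0xBD. In CTR, a change in C_i flips the same bit in P_i only; the keystream is unaffected. Decrypting the received ciphertext:
P[1]: T = 0xCB, S = E(K, T) = 0xE2; 0xBD ⊕ 0xE2 = 0x5F.
P[2]: T = 0xCC, S = E(K, T) = 0xE5; 0xF3 ⊕ 0xE5 = 0x16.
P[3]: T = 0xCD, S = E(K, T) = 0xE4; 0xB4 ⊕ 0xE4 = 0x50.
Blocks that differ from the original plaintext: P[1].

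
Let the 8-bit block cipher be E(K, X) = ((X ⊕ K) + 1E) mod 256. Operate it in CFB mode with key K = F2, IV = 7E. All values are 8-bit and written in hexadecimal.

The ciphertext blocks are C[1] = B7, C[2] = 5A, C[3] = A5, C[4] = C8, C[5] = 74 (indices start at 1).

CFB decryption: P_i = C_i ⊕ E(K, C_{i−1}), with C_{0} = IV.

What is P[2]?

P[2] = 39

P[2]: E(K, B7) = 63; 5A ⊕ 63 = 39.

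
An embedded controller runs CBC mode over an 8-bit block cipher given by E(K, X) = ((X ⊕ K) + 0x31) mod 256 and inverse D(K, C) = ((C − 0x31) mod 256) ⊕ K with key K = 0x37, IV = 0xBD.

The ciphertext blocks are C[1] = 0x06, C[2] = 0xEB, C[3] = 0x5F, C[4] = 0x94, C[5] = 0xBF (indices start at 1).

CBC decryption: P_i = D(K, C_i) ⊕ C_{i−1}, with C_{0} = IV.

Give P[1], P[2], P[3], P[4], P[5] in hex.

P[1]: D(K, 0x06) = 0xE2; 0xE2 ⊕ 0xBD = 0x5F.
P[2]: D(K, 0xEB) = 0x8D; 0x8D ⊕ 0x06 = 0x8B.
P[3]: D(K, 0x5F) = 0x19; 0x19 ⊕ 0xEB = 0xF2.
P[4]: D(K, 0x94) = 0x54; 0x54 ⊕ 0x5F = 0x0B.
P[5]: D(K, 0xBF) = 0xB9; 0xB9 ⊕ 0x94 = 0x2D.

P[1] = 0x5F, P[2] = 0x8B, P[3] = 0xF2, P[4] = 0x0B, P[5] = 0x2D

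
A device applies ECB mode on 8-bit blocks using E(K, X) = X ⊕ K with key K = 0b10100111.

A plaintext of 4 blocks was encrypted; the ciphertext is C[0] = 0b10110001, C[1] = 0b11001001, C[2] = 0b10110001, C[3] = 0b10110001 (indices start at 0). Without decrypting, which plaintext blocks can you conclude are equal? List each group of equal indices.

P[0] = P[2] = P[3]

ECB encrypts each block independently with the same key, so equal ciphertext blocks imply equal plaintext blocks.
C[0] = C[2] = C[3] = 0b10110001, so P[0] = P[2] = P[3].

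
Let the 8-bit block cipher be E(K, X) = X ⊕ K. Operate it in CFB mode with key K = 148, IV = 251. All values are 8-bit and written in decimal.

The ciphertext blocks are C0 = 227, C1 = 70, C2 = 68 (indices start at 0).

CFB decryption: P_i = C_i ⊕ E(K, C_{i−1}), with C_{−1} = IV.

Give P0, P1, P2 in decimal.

P0: E(K, 251) = 111; 227 ⊕ 111 = 140.
P1: E(K, 227) = 119; 70 ⊕ 119 = 49.
P2: E(K, 70) = 210; 68 ⊕ 210 = 150.

P0 = 140, P1 = 49, P2 = 150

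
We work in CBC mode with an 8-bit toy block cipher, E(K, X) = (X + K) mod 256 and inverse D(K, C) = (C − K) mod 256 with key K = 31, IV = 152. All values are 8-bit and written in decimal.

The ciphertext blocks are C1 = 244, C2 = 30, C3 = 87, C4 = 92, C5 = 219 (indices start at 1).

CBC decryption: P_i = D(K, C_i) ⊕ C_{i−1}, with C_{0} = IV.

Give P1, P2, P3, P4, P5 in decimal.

P1 = 77, P2 = 11, P3 = 38, P4 = 106, P5 = 224

P1: D(K, 244) = 213; 213 ⊕ 152 = 77.
P2: D(K, 30) = 255; 255 ⊕ 244 = 11.
P3: D(K, 87) = 56; 56 ⊕ 30 = 38.
P4: D(K, 92) = 61; 61 ⊕ 87 = 106.
P5: D(K, 219) = 188; 188 ⊕ 92 = 224.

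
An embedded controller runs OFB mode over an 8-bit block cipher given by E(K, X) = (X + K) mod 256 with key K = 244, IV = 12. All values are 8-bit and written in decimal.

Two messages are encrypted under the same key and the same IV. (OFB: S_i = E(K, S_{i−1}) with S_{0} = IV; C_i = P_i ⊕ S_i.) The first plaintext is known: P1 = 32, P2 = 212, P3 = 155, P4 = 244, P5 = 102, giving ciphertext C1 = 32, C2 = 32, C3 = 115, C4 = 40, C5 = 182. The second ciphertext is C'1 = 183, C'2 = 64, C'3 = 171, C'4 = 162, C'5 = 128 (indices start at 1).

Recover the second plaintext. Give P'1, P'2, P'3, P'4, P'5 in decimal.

P'1 = 183, P'2 = 180, P'3 = 67, P'4 = 126, P'5 = 80

In OFB with a reused IV, both messages share the same keystream S_i, so C_i ⊕ C'_i = P_i ⊕ P'_i and thus P'_i = P_i ⊕ C_i ⊕ C'_i.
P'1: 32 ⊕ 32 ⊕ 183 = 183.
P'2: 212 ⊕ 32 ⊕ 64 = 180.
P'3: 155 ⊕ 115 ⊕ 171 = 67.
P'4: 244 ⊕ 40 ⊕ 162 = 126.
P'5: 102 ⊕ 182 ⊕ 128 = 80.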